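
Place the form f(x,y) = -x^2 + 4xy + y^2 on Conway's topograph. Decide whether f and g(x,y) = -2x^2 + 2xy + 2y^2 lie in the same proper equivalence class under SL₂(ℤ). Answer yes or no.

D₁ = 20, D₂ = 20
river cycle of f (length 2): (1, 4, -1), (-1, 4, 1)
river cycle of g (length 2): (2, 2, -2), (-2, 2, 2)
cycles differ ⇒ inequivalent

no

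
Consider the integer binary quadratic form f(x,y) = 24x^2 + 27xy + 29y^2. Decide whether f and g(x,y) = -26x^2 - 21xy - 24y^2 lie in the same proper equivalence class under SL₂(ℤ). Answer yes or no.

D₁ = -2055, D₂ = -2055
f: translate: b→-21 (≡27 mod 48), so (24,27,29)→(24,-21,26)
f: reduced (well bottom): (24,-21,26) with a≤c, −a<b≤a
g is negative-definite; reduce −g:
−g: flip: (26,21,24)→(24,-21,26)
−g: reduced (well bottom): (24,-21,26) with a≤c, −a<b≤a
flip sign back: reduced form of g is (-24,21,-26)
reduced forms (24, -21, 26) vs (-24, 21, -26) ⇒ inequivalent

no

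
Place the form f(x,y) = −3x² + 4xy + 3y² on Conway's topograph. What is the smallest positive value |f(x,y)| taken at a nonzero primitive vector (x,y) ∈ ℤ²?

river: ρ → (3,2,-4)
river: ρ → (-4,6,1)
river: ρ → (1,6,-4)
river: ρ → (-4,2,3)
river: ρ → (3,4,-3)
river: ρ → (-3,2,4)
river: ρ → (4,6,-1)
river: ρ → (-1,6,4)
river: ρ → (4,2,-3)
river: ρ → (-3,4,3)
closes: descent 0, river 10
min |a| on river = 1

1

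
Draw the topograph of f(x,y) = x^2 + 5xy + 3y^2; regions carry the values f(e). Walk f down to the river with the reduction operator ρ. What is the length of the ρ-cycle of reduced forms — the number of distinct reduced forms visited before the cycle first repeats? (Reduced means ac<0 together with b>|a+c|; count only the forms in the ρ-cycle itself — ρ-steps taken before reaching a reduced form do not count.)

D = 13, ⌊√D⌋ = 3
descent: ρ → (3,1,-1)
descent: ρ → (-1,3,1)  [lands on river]
river: ρ → (1,3,-1)
ρ-cycle length = 2 (tail of 2 descent steps not counted)

2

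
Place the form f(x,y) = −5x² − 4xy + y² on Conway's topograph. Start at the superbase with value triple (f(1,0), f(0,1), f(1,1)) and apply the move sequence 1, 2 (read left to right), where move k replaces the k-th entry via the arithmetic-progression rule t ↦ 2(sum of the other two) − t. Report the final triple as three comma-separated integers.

start (-5,1,-8) = (f(1,0),f(0,1),f(1,1))
replace slot 1: 2·(1+(-8)) − (-5) = -9 → (-9,1,-8)
replace slot 2: 2·((-9)+(-8)) − 1 = -35 → (-9,-35,-8)

-9,-35,-8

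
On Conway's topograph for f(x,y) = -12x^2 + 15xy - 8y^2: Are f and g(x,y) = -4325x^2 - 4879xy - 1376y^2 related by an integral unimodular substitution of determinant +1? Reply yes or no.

D₁ = -159, D₂ = -159
f is negative-definite; reduce −f:
−f: translate: b→9 (≡-15 mod 24), so (12,-15,8)→(12,9,5)
−f: flip: (12,9,5)→(5,-9,12)
−f: translate: b→1 (≡-9 mod 10), so (5,-9,12)→(5,1,8)
−f: reduced (well bottom): (5,1,8) with a≤c, −a<b≤a
flip sign back: reduced form of f is (-5,-1,-8)
g is negative-definite; reduce −g:
−g: translate: b→-3771 (≡4879 mod 8650), so (4325,4879,1376)→(4325,-3771,822)
−g: flip: (4325,-3771,822)→(822,3771,4325)
−g: translate: b→483 (≡3771 mod 1644), so (822,3771,4325)→(822,483,71)
−g: flip: (822,483,71)→(71,-483,822)
−g: translate: b→-57 (≡-483 mod 142), so (71,-483,822)→(71,-57,12)
−g: flip: (71,-57,12)→(12,57,71)
−g: translate: b→9 (≡57 mod 24), so (12,57,71)→(12,9,5)
−g: flip: (12,9,5)→(5,-9,12)
−g: translate: b→1 (≡-9 mod 10), so (5,-9,12)→(5,1,8)
−g: reduced (well bottom): (5,1,8) with a≤c, −a<b≤a
flip sign back: reduced form of g is (-5,-1,-8)
reduced forms (-5, -1, -8) vs (-5, -1, -8) ⇒ equivalent

yes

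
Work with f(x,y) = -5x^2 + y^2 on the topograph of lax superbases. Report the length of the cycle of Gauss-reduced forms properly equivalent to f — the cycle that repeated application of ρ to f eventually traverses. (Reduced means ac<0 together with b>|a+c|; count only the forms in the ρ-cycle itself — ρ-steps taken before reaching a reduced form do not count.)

D = 20, ⌊√D⌋ = 4
descent: ρ → (1,4,-1)  [lands on river]
river: ρ → (-1,4,1)
ρ-cycle length = 2 (tail of 1 descent step not counted)

2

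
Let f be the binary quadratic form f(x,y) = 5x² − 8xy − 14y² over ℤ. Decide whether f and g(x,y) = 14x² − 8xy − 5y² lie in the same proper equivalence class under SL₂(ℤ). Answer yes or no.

D₁ = 344, D₂ = 344
river cycle of f (length 10): (5, 12, -10), (-10, 8, 7), (7, 6, -11), (-11, 16, 2), (2, 16, -11), (-11, 6, 7), (7, 8, -10), (-10, 12, 5), (5, 18, -1), (-1, 18, 5)
river cycle of g (length 10): (-5, 18, 1), (1, 18, -5), (-5, 12, 10), (10, 8, -7), (-7, 6, 11), (11, 16, -2), (-2, 16, 11), (11, 6, -7), (-7, 8, 10), (10, 12, -5)
cycles differ ⇒ inequivalent

no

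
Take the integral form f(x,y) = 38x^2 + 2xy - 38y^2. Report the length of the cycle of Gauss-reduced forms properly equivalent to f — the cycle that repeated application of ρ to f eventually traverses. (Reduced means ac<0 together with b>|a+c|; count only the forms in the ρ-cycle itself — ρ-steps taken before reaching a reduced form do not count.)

D = 5780, ⌊√D⌋ = 76
river: ρ → (-38,74,2)
river: ρ → (2,74,-38)
river: ρ → (-38,2,38)
river: ρ → (38,74,-2)
river: ρ → (-2,74,38)
river: ρ → (38,2,-38)
ρ-cycle length = 6 (tail of 0 descent steps not counted)

6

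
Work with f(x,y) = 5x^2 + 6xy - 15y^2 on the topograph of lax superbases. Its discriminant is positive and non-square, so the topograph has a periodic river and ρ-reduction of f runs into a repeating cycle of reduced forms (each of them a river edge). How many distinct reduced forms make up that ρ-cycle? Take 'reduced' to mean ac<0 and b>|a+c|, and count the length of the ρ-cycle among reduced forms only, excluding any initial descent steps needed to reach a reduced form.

D = 336, ⌊√D⌋ = 18
descent: ρ → (-15,-6,5)
descent: ρ → (5,16,-4)  [lands on river]
river: ρ → (-4,16,5)
river: ρ → (5,14,-7)
river: ρ → (-7,14,5)
ρ-cycle length = 4 (tail of 2 descent steps not counted)

4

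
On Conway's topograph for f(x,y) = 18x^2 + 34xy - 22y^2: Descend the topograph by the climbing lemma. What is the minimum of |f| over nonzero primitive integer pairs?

river: ρ → (-22,10,30)
river: ρ → (30,50,-2)
river: ρ → (-2,50,30)
river: ρ → (30,10,-22)
river: ρ → (-22,34,18)
river: ρ → (18,38,-18)
river: ρ → (-18,34,22)
river: ρ → (22,10,-30)
river: ρ → (-30,50,2)
river: ρ → (2,50,-30)
river: ρ → (-30,10,22)
river: ρ → (22,34,-18)
river: ρ → (-18,38,18)
river: ρ → (18,34,-22)
closes: descent 0, river 14
min |a| on river = 2

2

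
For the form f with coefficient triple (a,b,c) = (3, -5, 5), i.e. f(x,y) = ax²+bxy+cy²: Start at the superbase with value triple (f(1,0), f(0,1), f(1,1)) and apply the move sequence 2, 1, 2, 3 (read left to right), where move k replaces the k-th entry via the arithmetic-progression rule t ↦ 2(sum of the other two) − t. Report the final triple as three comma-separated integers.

start (3,5,3) = (f(1,0),f(0,1),f(1,1))
replace slot 2: 2·(3+3) − 5 = 7 → (3,7,3)
replace slot 1: 2·(7+3) − 3 = 17 → (17,7,3)
replace slot 2: 2·(17+3) − 7 = 33 → (17,33,3)
replace slot 3: 2·(17+33) − 3 = 97 → (17,33,97)

17,33,97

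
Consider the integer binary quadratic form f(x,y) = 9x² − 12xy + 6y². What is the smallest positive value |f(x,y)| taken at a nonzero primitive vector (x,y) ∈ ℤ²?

translate: b→6 (≡-12 mod 18), so (9,-12,6)→(9,6,3)
flip: (9,6,3)→(3,-6,9)
translate: b→0 (≡-6 mod 6), so (3,-6,9)→(3,0,6)
reduced (well bottom): (3,0,6) with a≤c, −a<b≤a
well minimum = a = 3

3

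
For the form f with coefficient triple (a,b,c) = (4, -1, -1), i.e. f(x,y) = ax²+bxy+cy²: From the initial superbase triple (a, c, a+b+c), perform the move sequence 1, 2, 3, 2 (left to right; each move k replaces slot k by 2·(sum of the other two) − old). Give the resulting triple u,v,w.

start (4,-1,2) = (f(1,0),f(0,1),f(1,1))
replace slot 1: 2·((-1)+2) − 4 = -2 → (-2,-1,2)
replace slot 2: 2·((-2)+2) − (-1) = 1 → (-2,1,2)
replace slot 3: 2·((-2)+1) − 2 = -4 → (-2,1,-4)
replace slot 2: 2·((-2)+(-4)) − 1 = -13 → (-2,-13,-4)

-2,-13,-4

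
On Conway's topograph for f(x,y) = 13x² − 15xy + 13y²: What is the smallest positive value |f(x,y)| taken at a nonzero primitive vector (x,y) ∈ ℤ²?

translate: b→11 (≡-15 mod 26), so (13,-15,13)→(13,11,11)
flip: (13,11,11)→(11,-11,13)
translate: b→11 (≡-11 mod 22), so (11,-11,13)→(11,11,13)
reduced (well bottom): (11,11,13) with a≤c, −a<b≤a
well minimum = a = 11

11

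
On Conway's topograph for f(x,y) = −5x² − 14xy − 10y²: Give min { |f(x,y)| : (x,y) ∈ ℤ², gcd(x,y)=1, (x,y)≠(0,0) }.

translate: b→4 (≡14 mod 10), so (5,14,10)→(5,4,1)
flip: (5,4,1)→(1,-4,5)
translate: b→0 (≡-4 mod 2), so (1,-4,5)→(1,0,1)
reduced (well bottom): (1,0,1) with a≤c, −a<b≤a
well minimum |f| = |-1| = 1 (negative-definite)

1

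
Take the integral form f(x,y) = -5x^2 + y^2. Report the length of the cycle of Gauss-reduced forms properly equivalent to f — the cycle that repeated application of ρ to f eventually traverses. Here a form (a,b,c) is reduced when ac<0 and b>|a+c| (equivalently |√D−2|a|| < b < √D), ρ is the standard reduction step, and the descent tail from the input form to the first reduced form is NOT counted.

D = 20, ⌊√D⌋ = 4
descent: ρ → (1,4,-1)  [lands on river]
river: ρ → (-1,4,1)
ρ-cycle length = 2 (tail of 1 descent step not counted)

2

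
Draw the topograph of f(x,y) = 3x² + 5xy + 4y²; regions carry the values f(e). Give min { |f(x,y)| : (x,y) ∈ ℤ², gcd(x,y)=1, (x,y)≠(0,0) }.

translate: b→-1 (≡5 mod 6), so (3,5,4)→(3,-1,2)
flip: (3,-1,2)→(2,1,3)
reduced (well bottom): (2,1,3) with a≤c, −a<b≤a
well minimum = a = 2

2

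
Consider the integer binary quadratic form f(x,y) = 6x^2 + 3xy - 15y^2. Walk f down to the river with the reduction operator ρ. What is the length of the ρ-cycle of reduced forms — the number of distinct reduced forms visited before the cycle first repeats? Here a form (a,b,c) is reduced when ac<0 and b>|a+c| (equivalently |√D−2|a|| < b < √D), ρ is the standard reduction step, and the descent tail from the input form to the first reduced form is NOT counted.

D = 369, ⌊√D⌋ = 19
descent: ρ → (-15,-3,6)
descent: ρ → (6,15,-6)  [lands on river]
river: ρ → (-6,9,12)
river: ρ → (12,15,-3)
river: ρ → (-3,15,12)
river: ρ → (12,9,-6)
river: ρ → (-6,15,6)
river: ρ → (6,9,-12)
river: ρ → (-12,15,3)
river: ρ → (3,15,-12)
river: ρ → (-12,9,6)
ρ-cycle length = 10 (tail of 2 descent steps not counted)

10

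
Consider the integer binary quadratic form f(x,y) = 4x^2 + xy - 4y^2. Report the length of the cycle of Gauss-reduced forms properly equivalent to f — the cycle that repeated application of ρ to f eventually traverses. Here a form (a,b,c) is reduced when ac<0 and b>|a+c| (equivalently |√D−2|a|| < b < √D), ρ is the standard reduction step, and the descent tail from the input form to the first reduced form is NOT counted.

D = 65, ⌊√D⌋ = 8
river: ρ → (-4,7,1)
river: ρ → (1,7,-4)
river: ρ → (-4,1,4)
river: ρ → (4,7,-1)
river: ρ → (-1,7,4)
river: ρ → (4,1,-4)
ρ-cycle length = 6 (tail of 0 descent steps not counted)

6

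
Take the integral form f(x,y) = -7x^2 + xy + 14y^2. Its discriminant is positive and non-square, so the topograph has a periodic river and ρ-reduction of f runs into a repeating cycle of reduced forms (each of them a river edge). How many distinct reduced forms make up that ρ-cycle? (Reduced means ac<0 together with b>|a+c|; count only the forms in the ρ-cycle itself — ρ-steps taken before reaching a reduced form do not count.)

D = 393, ⌊√D⌋ = 19
descent: ρ → (14,-1,-7)
descent: ρ → (-7,15,6)  [lands on river]
river: ρ → (6,9,-13)
river: ρ → (-13,17,2)
river: ρ → (2,19,-4)
river: ρ → (-4,13,14)
river: ρ → (14,15,-3)
river: ρ → (-3,15,14)
river: ρ → (14,13,-4)
river: ρ → (-4,19,2)
river: ρ → (2,17,-13)
river: ρ → (-13,9,6)
river: ρ → (6,15,-7)
river: ρ → (-7,13,8)
river: ρ → (8,19,-1)
river: ρ → (-1,19,8)
river: ρ → (8,13,-7)
ρ-cycle length = 16 (tail of 2 descent steps not counted)

16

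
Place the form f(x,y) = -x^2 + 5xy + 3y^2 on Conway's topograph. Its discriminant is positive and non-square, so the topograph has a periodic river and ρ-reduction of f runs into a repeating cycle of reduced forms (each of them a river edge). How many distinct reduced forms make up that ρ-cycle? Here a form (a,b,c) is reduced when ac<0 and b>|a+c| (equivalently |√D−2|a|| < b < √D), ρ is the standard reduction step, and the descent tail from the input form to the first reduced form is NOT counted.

D = 37, ⌊√D⌋ = 6
river: ρ → (3,1,-3)
river: ρ → (-3,5,1)
river: ρ → (1,5,-3)
river: ρ → (-3,1,3)
river: ρ → (3,5,-1)
river: ρ → (-1,5,3)
ρ-cycle length = 6 (tail of 0 descent steps not counted)

6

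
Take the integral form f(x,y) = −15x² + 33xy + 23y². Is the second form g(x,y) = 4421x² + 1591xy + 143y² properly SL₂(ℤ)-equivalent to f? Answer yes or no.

D₁ = 2469, D₂ = 2469
river cycle of f (length 22): (23, 13, -25), (-25, 37, 11), (11, 29, -37), (-37, 45, 3), (3, 45, -37), (-37, 29, 11), (11, 37, -25), (-25, 13, 23), (23, 33, -15), (-15, 27, 29), … (12 more)
river cycle of g (length 22): (23, 13, -25), (-25, 37, 11), (11, 29, -37), (-37, 45, 3), (3, 45, -37), (-37, 29, 11), (11, 37, -25), (-25, 13, 23), (23, 33, -15), (-15, 27, 29), … (12 more)
cycles coincide ⇒ equivalent

yes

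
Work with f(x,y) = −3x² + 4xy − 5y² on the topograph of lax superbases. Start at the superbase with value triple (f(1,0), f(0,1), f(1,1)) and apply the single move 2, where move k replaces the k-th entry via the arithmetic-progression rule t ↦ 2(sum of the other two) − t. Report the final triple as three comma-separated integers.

start (-3,-5,-4) = (f(1,0),f(0,1),f(1,1))
replace slot 2: 2·((-3)+(-4)) − (-5) = -9 → (-3,-9,-4)

-3,-9,-4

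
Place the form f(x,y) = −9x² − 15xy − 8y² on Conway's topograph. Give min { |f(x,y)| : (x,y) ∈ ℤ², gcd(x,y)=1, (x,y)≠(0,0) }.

translate: b→-3 (≡15 mod 18), so (9,15,8)→(9,-3,2)
flip: (9,-3,2)→(2,3,9)
translate: b→-1 (≡3 mod 4), so (2,3,9)→(2,-1,8)
reduced (well bottom): (2,-1,8) with a≤c, −a<b≤a
well minimum |f| = |-2| = 2 (negative-definite)

2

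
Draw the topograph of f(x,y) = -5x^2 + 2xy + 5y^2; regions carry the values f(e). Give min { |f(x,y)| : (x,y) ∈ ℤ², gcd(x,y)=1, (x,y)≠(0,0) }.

river: ρ → (5,8,-2)
river: ρ → (-2,8,5)
river: ρ → (5,2,-5)
river: ρ → (-5,8,2)
river: ρ → (2,8,-5)
river: ρ → (-5,2,5)
closes: descent 0, river 6
min |a| on river = 2

2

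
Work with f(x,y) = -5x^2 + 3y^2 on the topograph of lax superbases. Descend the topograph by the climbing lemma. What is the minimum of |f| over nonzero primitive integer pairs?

descent: ρ → (3,6,-2)  [lands on river]
river: ρ → (-2,6,3)
closes: descent 1, river 2
min |a| on river = 2

2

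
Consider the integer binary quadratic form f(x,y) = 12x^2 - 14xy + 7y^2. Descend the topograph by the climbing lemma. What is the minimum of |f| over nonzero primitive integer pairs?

translate: b→10 (≡-14 mod 24), so (12,-14,7)→(12,10,5)
flip: (12,10,5)→(5,-10,12)
translate: b→0 (≡-10 mod 10), so (5,-10,12)→(5,0,7)
reduced (well bottom): (5,0,7) with a≤c, −a<b≤a
well minimum = a = 5

5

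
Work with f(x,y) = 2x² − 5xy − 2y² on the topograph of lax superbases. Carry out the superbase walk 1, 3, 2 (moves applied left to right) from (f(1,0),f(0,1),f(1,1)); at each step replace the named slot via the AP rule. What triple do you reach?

start (2,-2,-5) = (f(1,0),f(0,1),f(1,1))
replace slot 1: 2·((-2)+(-5)) − 2 = -16 → (-16,-2,-5)
replace slot 3: 2·((-16)+(-2)) − (-5) = -31 → (-16,-2,-31)
replace slot 2: 2·((-16)+(-31)) − (-2) = -92 → (-16,-92,-31)

-16,-92,-31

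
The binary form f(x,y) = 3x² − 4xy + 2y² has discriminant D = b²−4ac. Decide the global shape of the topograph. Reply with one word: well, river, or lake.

D = b²−4ac = (-4)² − 4·3·2 = -8
D < 0 ⇒ definite ⇒ every region one sign ⇒ single well

well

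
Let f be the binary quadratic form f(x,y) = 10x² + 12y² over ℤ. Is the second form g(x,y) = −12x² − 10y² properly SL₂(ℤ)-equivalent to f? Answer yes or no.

D₁ = -480, D₂ = -480
f: reduced (well bottom): (10,0,12) with a≤c, −a<b≤a
g is negative-definite; reduce −g:
−g: flip: (12,0,10)→(10,0,12)
−g: reduced (well bottom): (10,0,12) with a≤c, −a<b≤a
flip sign back: reduced form of g is (-10,0,-12)
reduced forms (10, 0, 12) vs (-10, 0, -12) ⇒ inequivalent

no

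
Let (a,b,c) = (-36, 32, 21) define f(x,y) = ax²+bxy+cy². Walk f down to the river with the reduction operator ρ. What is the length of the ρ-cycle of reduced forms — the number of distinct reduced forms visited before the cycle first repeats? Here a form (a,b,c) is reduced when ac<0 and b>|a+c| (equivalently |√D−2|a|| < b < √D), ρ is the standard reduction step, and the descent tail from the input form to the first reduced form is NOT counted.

D = 4048, ⌊√D⌋ = 63
river: ρ → (21,52,-16)
river: ρ → (-16,44,33)
river: ρ → (33,22,-27)
river: ρ → (-27,32,28)
river: ρ → (28,24,-31)
river: ρ → (-31,38,21)
river: ρ → (21,46,-23)
river: ρ → (-23,46,21)
river: ρ → (21,38,-31)
river: ρ → (-31,24,28)
river: ρ → (28,32,-27)
river: ρ → (-27,22,33)
river: ρ → (33,44,-16)
river: ρ → (-16,52,21)
river: ρ → (21,32,-36)
river: ρ → (-36,40,17)
river: ρ → (17,62,-3)
river: ρ → (-3,58,57)
river: ρ → (57,56,-4)
river: ρ → (-4,56,57)
river: ρ → (57,58,-3)
river: ρ → (-3,62,17)
river: ρ → (17,40,-36)
river: ρ → (-36,32,21)
ρ-cycle length = 24 (tail of 0 descent steps not counted)

24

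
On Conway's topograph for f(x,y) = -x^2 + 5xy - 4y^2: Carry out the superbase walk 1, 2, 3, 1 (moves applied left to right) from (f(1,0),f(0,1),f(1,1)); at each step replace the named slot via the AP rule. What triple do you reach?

start (-1,-4,0) = (f(1,0),f(0,1),f(1,1))
replace slot 1: 2·((-4)+0) − (-1) = -7 → (-7,-4,0)
replace slot 2: 2·((-7)+0) − (-4) = -10 → (-7,-10,0)
replace slot 3: 2·((-7)+(-10)) − 0 = -34 → (-7,-10,-34)
replace slot 1: 2·((-10)+(-34)) − (-7) = -81 → (-81,-10,-34)

-81,-10,-34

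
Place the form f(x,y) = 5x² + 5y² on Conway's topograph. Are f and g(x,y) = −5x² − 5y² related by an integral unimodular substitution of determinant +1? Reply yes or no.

D₁ = -100, D₂ = -100
f: reduced (well bottom): (5,0,5) with a≤c, −a<b≤a
g is negative-definite; reduce −g:
−g: reduced (well bottom): (5,0,5) with a≤c, −a<b≤a
flip sign back: reduced form of g is (-5,0,-5)
reduced forms (5, 0, 5) vs (-5, 0, -5) ⇒ inequivalent

no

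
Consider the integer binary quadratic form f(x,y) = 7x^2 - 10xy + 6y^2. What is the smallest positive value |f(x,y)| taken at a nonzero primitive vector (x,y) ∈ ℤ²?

translate: b→4 (≡-10 mod 14), so (7,-10,6)→(7,4,3)
flip: (7,4,3)→(3,-4,7)
translate: b→2 (≡-4 mod 6), so (3,-4,7)→(3,2,6)
reduced (well bottom): (3,2,6) with a≤c, −a<b≤a
well minimum = a = 3

3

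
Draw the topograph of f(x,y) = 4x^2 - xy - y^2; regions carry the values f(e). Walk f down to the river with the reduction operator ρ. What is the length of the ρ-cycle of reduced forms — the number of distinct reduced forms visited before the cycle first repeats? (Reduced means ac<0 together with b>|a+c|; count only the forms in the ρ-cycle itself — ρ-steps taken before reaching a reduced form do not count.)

D = 17, ⌊√D⌋ = 4
descent: ρ → (-1,3,2)  [lands on river]
river: ρ → (2,1,-2)
river: ρ → (-2,3,1)
river: ρ → (1,3,-2)
river: ρ → (-2,1,2)
river: ρ → (2,3,-1)
ρ-cycle length = 6 (tail of 1 descent step not counted)

6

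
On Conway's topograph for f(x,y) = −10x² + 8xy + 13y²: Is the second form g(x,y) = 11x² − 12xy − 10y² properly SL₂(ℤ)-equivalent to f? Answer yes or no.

D₁ = 584, D₂ = 584
river cycle of f (length 8): (13, 18, -5), (-5, 22, 5), (5, 18, -13), (-13, 8, 10), (10, 12, -11), (-11, 10, 11), (11, 12, -10), (-10, 8, 13)
river cycle of g (length 8): (-10, 12, 11), (11, 10, -11), (-11, 12, 10), (10, 8, -13), (-13, 18, 5), (5, 22, -5), (-5, 18, 13), (13, 8, -10)
cycles differ ⇒ inequivalent

no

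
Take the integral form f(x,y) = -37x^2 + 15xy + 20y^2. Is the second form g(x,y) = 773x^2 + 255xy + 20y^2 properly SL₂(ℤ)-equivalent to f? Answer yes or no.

D₁ = 3185, D₂ = 3185
river cycle of f (length 12): (20, 25, -32), (-32, 39, 13), (13, 39, -32), (-32, 25, 20), (20, 55, -2), (-2, 53, 47), (47, 41, -8), (-8, 55, 5), (5, 55, -8), (-8, 41, 47), … (2 more)
river cycle of g (length 12): (20, 25, -32), (-32, 39, 13), (13, 39, -32), (-32, 25, 20), (20, 55, -2), (-2, 53, 47), (47, 41, -8), (-8, 55, 5), (5, 55, -8), (-8, 41, 47), … (2 more)
cycles coincide ⇒ equivalent

yes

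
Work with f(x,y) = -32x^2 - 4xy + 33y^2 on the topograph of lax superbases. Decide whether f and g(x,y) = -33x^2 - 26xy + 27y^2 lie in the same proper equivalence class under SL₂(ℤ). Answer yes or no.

D₁ = 4240, D₂ = 4240
river cycle of f (length 18): (33, 4, -32), (-32, 60, 5), (5, 60, -32), (-32, 4, 33), (33, 62, -3), (-3, 64, 12), (12, 56, -23), (-23, 36, 32), (32, 28, -27), (-27, 26, 33), … (8 more)
river cycle of g (length 18): (27, 26, -33), (-33, 40, 20), (20, 40, -33), (-33, 26, 27), (27, 28, -32), (-32, 36, 23), (23, 56, -12), (-12, 64, 3), (3, 62, -33), (-33, 4, 32), … (8 more)
cycles differ ⇒ inequivalent

no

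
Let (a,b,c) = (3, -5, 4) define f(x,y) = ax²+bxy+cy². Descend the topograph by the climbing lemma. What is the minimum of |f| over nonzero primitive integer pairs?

translate: b→1 (≡-5 mod 6), so (3,-5,4)→(3,1,2)
flip: (3,1,2)→(2,-1,3)
reduced (well bottom): (2,-1,3) with a≤c, −a<b≤a
well minimum = a = 2

2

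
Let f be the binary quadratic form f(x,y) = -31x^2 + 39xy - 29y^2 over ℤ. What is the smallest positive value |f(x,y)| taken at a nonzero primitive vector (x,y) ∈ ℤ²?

translate: b→23 (≡-39 mod 62), so (31,-39,29)→(31,23,21)
flip: (31,23,21)→(21,-23,31)
translate: b→19 (≡-23 mod 42), so (21,-23,31)→(21,19,29)
reduced (well bottom): (21,19,29) with a≤c, −a<b≤a
well minimum |f| = |-21| = 21 (negative-definite)

21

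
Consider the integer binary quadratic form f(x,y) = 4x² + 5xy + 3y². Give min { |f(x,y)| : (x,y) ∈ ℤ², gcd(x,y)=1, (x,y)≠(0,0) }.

translate: b→-3 (≡5 mod 8), so (4,5,3)→(4,-3,2)
flip: (4,-3,2)→(2,3,4)
translate: b→-1 (≡3 mod 4), so (2,3,4)→(2,-1,3)
reduced (well bottom): (2,-1,3) with a≤c, −a<b≤a
well minimum = a = 2

2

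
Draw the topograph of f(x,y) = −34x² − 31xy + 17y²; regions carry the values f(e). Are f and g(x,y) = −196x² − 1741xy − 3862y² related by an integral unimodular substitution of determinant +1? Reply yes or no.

D₁ = 3273, D₂ = 3273
river cycle of f (length 52): (17, 31, -34), (-34, 37, 14), (14, 47, -19), (-19, 29, 32), (32, 35, -16), (-16, 29, 38), (38, 47, -7), (-7, 51, 24), (24, 45, -13), (-13, 33, 42), … (42 more)
river cycle of g (length 52): (-34, 37, 14), (14, 47, -19), (-19, 29, 32), (32, 35, -16), (-16, 29, 38), (38, 47, -7), (-7, 51, 24), (24, 45, -13), (-13, 33, 42), (42, 51, -4), … (42 more)
cycles coincide ⇒ equivalent

yes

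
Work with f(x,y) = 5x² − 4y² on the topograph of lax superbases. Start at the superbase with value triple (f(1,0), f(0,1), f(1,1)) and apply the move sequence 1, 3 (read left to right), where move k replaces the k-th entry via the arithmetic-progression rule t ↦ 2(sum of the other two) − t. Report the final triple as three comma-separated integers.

start (5,-4,1) = (f(1,0),f(0,1),f(1,1))
replace slot 1: 2·((-4)+1) − 5 = -11 → (-11,-4,1)
replace slot 3: 2·((-11)+(-4)) − 1 = -31 → (-11,-4,-31)

-11,-4,-31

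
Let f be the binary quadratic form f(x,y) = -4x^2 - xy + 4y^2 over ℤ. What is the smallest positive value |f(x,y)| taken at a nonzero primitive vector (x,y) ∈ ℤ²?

descent: ρ → (4,1,-4)  [lands on river]
river: ρ → (-4,7,1)
river: ρ → (1,7,-4)
river: ρ → (-4,1,4)
river: ρ → (4,7,-1)
river: ρ → (-1,7,4)
closes: descent 1, river 6
min |a| on river = 1

1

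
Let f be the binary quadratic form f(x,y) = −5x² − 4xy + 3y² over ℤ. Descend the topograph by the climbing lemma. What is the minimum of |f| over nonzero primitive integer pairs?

descent: ρ → (3,4,-5)  [lands on river]
river: ρ → (-5,6,2)
river: ρ → (2,6,-5)
river: ρ → (-5,4,3)
river: ρ → (3,8,-1)
river: ρ → (-1,8,3)
closes: descent 1, river 6
min |a| on river = 1

1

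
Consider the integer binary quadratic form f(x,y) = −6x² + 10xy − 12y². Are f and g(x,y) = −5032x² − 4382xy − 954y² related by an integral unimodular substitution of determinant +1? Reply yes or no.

D₁ = -188, D₂ = -188
f is negative-definite; reduce −f:
−f: translate: b→2 (≡-10 mod 12), so (6,-10,12)→(6,2,8)
−f: reduced (well bottom): (6,2,8) with a≤c, −a<b≤a
flip sign back: reduced form of f is (-6,-2,-8)
g is negative-definite; reduce −g:
−g: flip: (5032,4382,954)→(954,-4382,5032)
−g: translate: b→-566 (≡-4382 mod 1908), so (954,-4382,5032)→(954,-566,84)
−g: flip: (954,-566,84)→(84,566,954)
−g: translate: b→62 (≡566 mod 168), so (84,566,954)→(84,62,12)
−g: flip: (84,62,12)→(12,-62,84)
−g: translate: b→10 (≡-62 mod 24), so (12,-62,84)→(12,10,6)
−g: flip: (12,10,6)→(6,-10,12)
−g: translate: b→2 (≡-10 mod 12), so (6,-10,12)→(6,2,8)
−g: reduced (well bottom): (6,2,8) with a≤c, −a<b≤a
flip sign back: reduced form of g is (-6,-2,-8)
reduced forms (-6, -2, -8) vs (-6, -2, -8) ⇒ equivalent

yes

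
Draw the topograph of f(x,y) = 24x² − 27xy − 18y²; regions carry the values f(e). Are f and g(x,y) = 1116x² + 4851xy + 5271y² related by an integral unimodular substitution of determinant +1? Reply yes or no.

D₁ = 2457, D₂ = 2457
river cycle of f (length 8): (-18, 27, 24), (24, 21, -21), (-21, 21, 24), (24, 27, -18), (-18, 45, 6), (6, 39, -39), (-39, 39, 6), (6, 45, -18)
river cycle of g (length 8): (-18, 27, 24), (24, 21, -21), (-21, 21, 24), (24, 27, -18), (-18, 45, 6), (6, 39, -39), (-39, 39, 6), (6, 45, -18)
cycles coincide ⇒ equivalent

yes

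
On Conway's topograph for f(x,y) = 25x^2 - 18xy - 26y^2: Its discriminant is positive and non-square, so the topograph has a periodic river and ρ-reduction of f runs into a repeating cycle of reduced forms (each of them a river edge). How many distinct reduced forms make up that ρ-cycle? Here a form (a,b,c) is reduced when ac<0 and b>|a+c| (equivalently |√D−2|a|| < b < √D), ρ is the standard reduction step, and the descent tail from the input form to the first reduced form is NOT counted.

D = 2924, ⌊√D⌋ = 54
descent: ρ → (-26,18,25)  [lands on river]
river: ρ → (25,32,-19)
river: ρ → (-19,44,13)
river: ρ → (13,34,-34)
river: ρ → (-34,34,13)
river: ρ → (13,44,-19)
river: ρ → (-19,32,25)
river: ρ → (25,18,-26)
river: ρ → (-26,34,17)
river: ρ → (17,34,-26)
ρ-cycle length = 10 (tail of 1 descent step not counted)

10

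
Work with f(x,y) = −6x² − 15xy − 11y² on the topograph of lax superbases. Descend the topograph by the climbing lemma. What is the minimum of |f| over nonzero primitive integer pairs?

translate: b→3 (≡15 mod 12), so (6,15,11)→(6,3,2)
flip: (6,3,2)→(2,-3,6)
translate: b→1 (≡-3 mod 4), so (2,-3,6)→(2,1,5)
reduced (well bottom): (2,1,5) with a≤c, −a<b≤a
well minimum |f| = |-2| = 2 (negative-definite)

2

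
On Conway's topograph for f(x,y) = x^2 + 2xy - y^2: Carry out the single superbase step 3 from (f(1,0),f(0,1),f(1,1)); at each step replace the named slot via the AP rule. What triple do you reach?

start (1,-1,2) = (f(1,0),f(0,1),f(1,1))
replace slot 3: 2·(1+(-1)) − 2 = -2 → (1,-1,-2)

1,-1,-2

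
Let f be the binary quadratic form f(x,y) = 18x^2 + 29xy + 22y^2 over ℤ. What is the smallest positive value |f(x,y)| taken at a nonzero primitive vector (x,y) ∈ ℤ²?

translate: b→-7 (≡29 mod 36), so (18,29,22)→(18,-7,11)
flip: (18,-7,11)→(11,7,18)
reduced (well bottom): (11,7,18) with a≤c, −a<b≤a
well minimum = a = 11

11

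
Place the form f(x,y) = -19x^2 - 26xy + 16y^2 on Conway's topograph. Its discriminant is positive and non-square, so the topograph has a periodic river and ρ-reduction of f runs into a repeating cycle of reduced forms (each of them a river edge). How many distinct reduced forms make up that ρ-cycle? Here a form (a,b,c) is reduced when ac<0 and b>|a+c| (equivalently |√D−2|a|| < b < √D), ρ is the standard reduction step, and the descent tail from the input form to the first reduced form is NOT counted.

D = 1892, ⌊√D⌋ = 43
descent: ρ → (16,26,-19)  [lands on river]
river: ρ → (-19,12,23)
river: ρ → (23,34,-8)
river: ρ → (-8,30,31)
river: ρ → (31,32,-7)
river: ρ → (-7,38,16)
ρ-cycle length = 6 (tail of 1 descent step not counted)

6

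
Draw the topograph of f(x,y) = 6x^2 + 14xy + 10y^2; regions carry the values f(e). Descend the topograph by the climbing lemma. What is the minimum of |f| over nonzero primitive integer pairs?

translate: b→2 (≡14 mod 12), so (6,14,10)→(6,2,2)
flip: (6,2,2)→(2,-2,6)
translate: b→2 (≡-2 mod 4), so (2,-2,6)→(2,2,6)
reduced (well bottom): (2,2,6) with a≤c, −a<b≤a
well minimum = a = 2

2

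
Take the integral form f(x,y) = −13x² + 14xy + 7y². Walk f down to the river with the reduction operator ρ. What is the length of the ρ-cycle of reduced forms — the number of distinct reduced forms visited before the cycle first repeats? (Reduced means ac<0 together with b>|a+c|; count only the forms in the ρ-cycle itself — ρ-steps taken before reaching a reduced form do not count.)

D = 560, ⌊√D⌋ = 23
river: ρ → (7,14,-13)
river: ρ → (-13,12,8)
river: ρ → (8,20,-5)
river: ρ → (-5,20,8)
river: ρ → (8,12,-13)
river: ρ → (-13,14,7)
ρ-cycle length = 6 (tail of 0 descent steps not counted)

6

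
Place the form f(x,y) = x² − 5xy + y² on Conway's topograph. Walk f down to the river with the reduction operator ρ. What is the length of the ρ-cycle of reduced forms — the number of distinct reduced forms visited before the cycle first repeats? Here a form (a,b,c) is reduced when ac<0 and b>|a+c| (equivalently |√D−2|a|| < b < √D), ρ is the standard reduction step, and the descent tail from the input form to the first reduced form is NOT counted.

D = 21, ⌊√D⌋ = 4
descent: ρ → (1,3,-3)  [lands on river]
river: ρ → (-3,3,1)
ρ-cycle length = 2 (tail of 1 descent step not counted)

2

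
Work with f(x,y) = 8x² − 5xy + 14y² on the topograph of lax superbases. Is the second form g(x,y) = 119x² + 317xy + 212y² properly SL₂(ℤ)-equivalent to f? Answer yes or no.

D₁ = -423, D₂ = -423
f: reduced (well bottom): (8,-5,14) with a≤c, −a<b≤a
g: translate: b→79 (≡317 mod 238), so (119,317,212)→(119,79,14)
g: flip: (119,79,14)→(14,-79,119)
g: translate: b→5 (≡-79 mod 28), so (14,-79,119)→(14,5,8)
g: flip: (14,5,8)→(8,-5,14)
g: reduced (well bottom): (8,-5,14) with a≤c, −a<b≤a
reduced forms (8, -5, 14) vs (8, -5, 14) ⇒ equivalent

yes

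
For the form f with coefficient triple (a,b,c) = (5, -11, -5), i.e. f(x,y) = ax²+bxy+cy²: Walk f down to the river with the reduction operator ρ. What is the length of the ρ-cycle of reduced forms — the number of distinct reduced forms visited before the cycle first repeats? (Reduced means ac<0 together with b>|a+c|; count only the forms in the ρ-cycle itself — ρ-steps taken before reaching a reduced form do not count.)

D = 221, ⌊√D⌋ = 14
descent: ρ → (-5,11,5)  [lands on river]
river: ρ → (5,9,-7)
river: ρ → (-7,5,7)
river: ρ → (7,9,-5)
ρ-cycle length = 4 (tail of 1 descent step not counted)

4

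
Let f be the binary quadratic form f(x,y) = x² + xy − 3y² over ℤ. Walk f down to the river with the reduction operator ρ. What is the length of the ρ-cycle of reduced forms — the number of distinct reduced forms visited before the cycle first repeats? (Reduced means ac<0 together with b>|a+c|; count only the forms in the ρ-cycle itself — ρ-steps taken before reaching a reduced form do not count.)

D = 13, ⌊√D⌋ = 3
descent: ρ → (-3,-1,1)
descent: ρ → (1,3,-1)  [lands on river]
river: ρ → (-1,3,1)
ρ-cycle length = 2 (tail of 2 descent steps not counted)

2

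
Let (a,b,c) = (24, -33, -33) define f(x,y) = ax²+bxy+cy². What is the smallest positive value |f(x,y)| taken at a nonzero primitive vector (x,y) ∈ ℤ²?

descent: ρ → (-33,33,24)  [lands on river]
river: ρ → (24,63,-3)
river: ρ → (-3,63,24)
river: ρ → (24,33,-33)
closes: descent 1, river 4
min |a| on river = 3

3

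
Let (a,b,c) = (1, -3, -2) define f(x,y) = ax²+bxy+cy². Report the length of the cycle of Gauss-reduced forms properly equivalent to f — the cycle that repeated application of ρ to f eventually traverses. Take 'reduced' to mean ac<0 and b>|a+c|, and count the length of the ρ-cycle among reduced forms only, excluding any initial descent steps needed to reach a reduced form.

D = 17, ⌊√D⌋ = 4
descent: ρ → (-2,3,1)  [lands on river]
river: ρ → (1,3,-2)
river: ρ → (-2,1,2)
river: ρ → (2,3,-1)
river: ρ → (-1,3,2)
river: ρ → (2,1,-2)
ρ-cycle length = 6 (tail of 1 descent step not counted)

6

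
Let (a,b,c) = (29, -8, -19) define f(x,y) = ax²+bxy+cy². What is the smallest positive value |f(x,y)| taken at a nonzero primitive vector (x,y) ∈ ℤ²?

descent: ρ → (-19,46,2)  [lands on river]
river: ρ → (2,46,-19)
river: ρ → (-19,30,18)
river: ρ → (18,42,-7)
river: ρ → (-7,42,18)
river: ρ → (18,30,-19)
closes: descent 1, river 6
min |a| on river = 2

2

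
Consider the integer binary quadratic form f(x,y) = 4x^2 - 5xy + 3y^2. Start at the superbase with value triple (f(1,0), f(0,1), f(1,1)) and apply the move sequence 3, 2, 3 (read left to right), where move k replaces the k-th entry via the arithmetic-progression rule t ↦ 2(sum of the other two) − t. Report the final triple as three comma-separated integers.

start (4,3,2) = (f(1,0),f(0,1),f(1,1))
replace slot 3: 2·(4+3) − 2 = 12 → (4,3,12)
replace slot 2: 2·(4+12) − 3 = 29 → (4,29,12)
replace slot 3: 2·(4+29) − 12 = 54 → (4,29,54)

4,29,54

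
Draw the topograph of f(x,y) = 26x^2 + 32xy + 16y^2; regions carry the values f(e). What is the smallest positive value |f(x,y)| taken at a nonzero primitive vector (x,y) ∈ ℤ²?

translate: b→-20 (≡32 mod 52), so (26,32,16)→(26,-20,10)
flip: (26,-20,10)→(10,20,26)
translate: b→0 (≡20 mod 20), so (10,20,26)→(10,0,16)
reduced (well bottom): (10,0,16) with a≤c, −a<b≤a
well minimum = a = 10

10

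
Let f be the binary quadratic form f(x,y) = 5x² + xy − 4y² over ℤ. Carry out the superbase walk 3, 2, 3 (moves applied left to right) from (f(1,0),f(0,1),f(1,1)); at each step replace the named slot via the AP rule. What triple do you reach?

start (5,-4,2) = (f(1,0),f(0,1),f(1,1))
replace slot 3: 2·(5+(-4)) − 2 = 0 → (5,-4,0)
replace slot 2: 2·(5+0) − (-4) = 14 → (5,14,0)
replace slot 3: 2·(5+14) − 0 = 38 → (5,14,38)

5,14,38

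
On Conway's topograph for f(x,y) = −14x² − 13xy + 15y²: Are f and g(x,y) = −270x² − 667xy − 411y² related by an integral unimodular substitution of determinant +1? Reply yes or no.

D₁ = 1009, D₂ = 1009
river cycle of f (length 14): (15, 13, -14), (-14, 15, 14), (14, 13, -15), (-15, 17, 12), (12, 31, -1), (-1, 31, 12), (12, 17, -15), (-15, 13, 14), (14, 15, -14), (-14, 13, 15), … (4 more)
river cycle of g (length 14): (-14, 15, 14), (14, 13, -15), (-15, 17, 12), (12, 31, -1), (-1, 31, 12), (12, 17, -15), (-15, 13, 14), (14, 15, -14), (-14, 13, 15), (15, 17, -12), … (4 more)
cycles coincide ⇒ equivalent

yes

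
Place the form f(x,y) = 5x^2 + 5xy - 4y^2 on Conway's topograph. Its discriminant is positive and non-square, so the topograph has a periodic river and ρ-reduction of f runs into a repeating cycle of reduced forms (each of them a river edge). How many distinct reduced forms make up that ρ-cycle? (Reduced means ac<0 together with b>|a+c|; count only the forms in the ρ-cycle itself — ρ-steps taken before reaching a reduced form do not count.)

D = 105, ⌊√D⌋ = 10
river: ρ → (-4,3,6)
river: ρ → (6,9,-1)
river: ρ → (-1,9,6)
river: ρ → (6,3,-4)
river: ρ → (-4,5,5)
river: ρ → (5,5,-4)
ρ-cycle length = 6 (tail of 0 descent steps not counted)

6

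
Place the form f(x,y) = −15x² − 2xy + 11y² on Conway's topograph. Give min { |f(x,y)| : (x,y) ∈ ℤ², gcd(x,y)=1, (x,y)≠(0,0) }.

descent: ρ → (11,24,-2)  [lands on river]
river: ρ → (-2,24,11)
river: ρ → (11,20,-6)
river: ρ → (-6,16,17)
river: ρ → (17,18,-5)
river: ρ → (-5,22,9)
river: ρ → (9,14,-13)
river: ρ → (-13,12,10)
river: ρ → (10,8,-15)
river: ρ → (-15,22,3)
river: ρ → (3,20,-22)
river: ρ → (-22,24,1)
river: ρ → (1,24,-22)
river: ρ → (-22,20,3)
river: ρ → (3,22,-15)
river: ρ → (-15,8,10)
river: ρ → (10,12,-13)
river: ρ → (-13,14,9)
river: ρ → (9,22,-5)
river: ρ → (-5,18,17)
river: ρ → (17,16,-6)
river: ρ → (-6,20,11)
closes: descent 1, river 22
min |a| on river = 1

1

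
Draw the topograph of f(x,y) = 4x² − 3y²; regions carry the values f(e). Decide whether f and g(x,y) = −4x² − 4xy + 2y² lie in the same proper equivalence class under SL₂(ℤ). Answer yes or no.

D₁ = 48, D₂ = 48
river cycle of f (length 2): (-3, 6, 1), (1, 6, -3)
river cycle of g (length 2): (2, 4, -4), (-4, 4, 2)
cycles differ ⇒ inequivalent

no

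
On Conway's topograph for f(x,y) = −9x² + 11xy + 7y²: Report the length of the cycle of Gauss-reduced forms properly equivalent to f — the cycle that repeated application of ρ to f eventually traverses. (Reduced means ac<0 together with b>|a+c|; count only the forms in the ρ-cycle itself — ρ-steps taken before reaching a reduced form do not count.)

D = 373, ⌊√D⌋ = 19
river: ρ → (7,17,-3)
river: ρ → (-3,19,1)
river: ρ → (1,19,-3)
river: ρ → (-3,17,7)
river: ρ → (7,11,-9)
river: ρ → (-9,7,9)
river: ρ → (9,11,-7)
river: ρ → (-7,17,3)
river: ρ → (3,19,-1)
river: ρ → (-1,19,3)
river: ρ → (3,17,-7)
river: ρ → (-7,11,9)
river: ρ → (9,7,-9)
river: ρ → (-9,11,7)
ρ-cycle length = 14 (tail of 0 descent steps not counted)

14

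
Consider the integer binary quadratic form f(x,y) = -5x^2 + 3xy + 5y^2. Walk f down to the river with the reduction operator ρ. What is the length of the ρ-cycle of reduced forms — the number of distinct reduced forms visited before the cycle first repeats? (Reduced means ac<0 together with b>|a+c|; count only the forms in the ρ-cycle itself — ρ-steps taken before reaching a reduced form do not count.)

D = 109, ⌊√D⌋ = 10
river: ρ → (5,7,-3)
river: ρ → (-3,5,7)
river: ρ → (7,9,-1)
river: ρ → (-1,9,7)
river: ρ → (7,5,-3)
river: ρ → (-3,7,5)
river: ρ → (5,3,-5)
river: ρ → (-5,7,3)
river: ρ → (3,5,-7)
river: ρ → (-7,9,1)
river: ρ → (1,9,-7)
river: ρ → (-7,5,3)
river: ρ → (3,7,-5)
river: ρ → (-5,3,5)
ρ-cycle length = 14 (tail of 0 descent steps not counted)

14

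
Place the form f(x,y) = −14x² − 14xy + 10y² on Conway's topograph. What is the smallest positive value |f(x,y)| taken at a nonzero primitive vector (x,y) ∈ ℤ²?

descent: ρ → (10,14,-14)  [lands on river]
river: ρ → (-14,14,10)
river: ρ → (10,26,-2)
river: ρ → (-2,26,10)
closes: descent 1, river 4
min |a| on river = 2

2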